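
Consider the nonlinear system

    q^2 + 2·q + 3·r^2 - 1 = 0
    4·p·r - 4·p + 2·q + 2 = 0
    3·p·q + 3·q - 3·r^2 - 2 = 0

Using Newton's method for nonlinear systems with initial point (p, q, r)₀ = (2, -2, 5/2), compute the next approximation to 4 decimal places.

(0.8720, 0.0331, 1.5877)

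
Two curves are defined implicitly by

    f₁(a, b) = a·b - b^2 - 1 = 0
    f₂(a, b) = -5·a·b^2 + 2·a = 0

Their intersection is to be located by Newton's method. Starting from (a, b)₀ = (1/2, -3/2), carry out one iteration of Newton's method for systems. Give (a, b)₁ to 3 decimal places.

At (1/2, -3/2): F = (-4.000, -4.625).
Jacobian J = [[b, a - 2·b], [-5·b^2 + 2, -10·a·b]].
At the point, J = [[-1.500, 3.500], [-9.250, 7.500]] (det J = 21.125).
Solving J·Δ = −F gives Δ = (0.654, 1.423).
Then the next iterate is (a, b)₁ = (1.154, -0.077).

(1.154, -0.077)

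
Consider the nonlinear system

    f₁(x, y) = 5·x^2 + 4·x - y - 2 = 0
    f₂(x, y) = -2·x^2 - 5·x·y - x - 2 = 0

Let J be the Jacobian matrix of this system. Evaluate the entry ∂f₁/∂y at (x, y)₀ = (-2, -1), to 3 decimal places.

∂f₁/∂y = -1.
At (-2, -1) this is -1.000.

-1.000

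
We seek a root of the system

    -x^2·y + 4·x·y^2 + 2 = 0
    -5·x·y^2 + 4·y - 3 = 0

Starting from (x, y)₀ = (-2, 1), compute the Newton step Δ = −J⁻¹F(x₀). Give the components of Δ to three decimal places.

At (-2, 1): F = (-10.000, 11.000).
Jacobian J = [[-2·x·y + 4·y^2, -x^2 + 8·x·y], [-5·y^2, -10·x·y + 4]].
At the point, J = [[8.000, -20.000], [-5.000, 24.000]] (det J = 92.000).
Solving J·Δ = −F gives Δ = (0.217, -0.413).

(0.217, -0.413)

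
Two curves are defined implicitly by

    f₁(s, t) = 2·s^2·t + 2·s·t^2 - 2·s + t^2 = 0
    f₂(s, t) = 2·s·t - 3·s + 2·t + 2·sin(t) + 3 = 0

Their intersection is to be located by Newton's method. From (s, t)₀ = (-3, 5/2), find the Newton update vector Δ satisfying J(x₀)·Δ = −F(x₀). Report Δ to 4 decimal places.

At (-3, 5/2): F = (19.7500, 3.196944).
Jacobian J = [[4·s·t + 2·t^2 - 2, 2·s^2 + 4·s·t + 2·t], [2·t - 3, 2·s + 2·cos(t) + 2]].
At the point, J = [[-19.5000, -7.0000], [2.0000, -5.602287]] (det J = 123.244601).
Solving J·Δ = −F gives Δ = (0.7162, 0.8263).

(0.7162, 0.8263)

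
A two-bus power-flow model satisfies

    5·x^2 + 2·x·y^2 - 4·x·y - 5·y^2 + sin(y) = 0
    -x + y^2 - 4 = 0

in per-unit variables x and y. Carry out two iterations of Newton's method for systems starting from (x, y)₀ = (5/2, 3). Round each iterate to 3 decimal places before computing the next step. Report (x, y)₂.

(2.239, 2.498)

At (5/2, 3): F = (1.39112, 2.500).
Jacobian J = [[10·x + 2·y^2 - 4·y, 4·x·y - 4·x - 10·y + cos(y)], [-1, 2·y]].
At the point, J = [[31.000, -10.98999], [-1.000, 6.000]] (det J = 175.01001).
Solving J·Δ = −F gives Δ = (-0.205, -0.451).
Then the next iterate is (x, y)₁ = (2.295, 2.549).
Round to (2.295, 2.549) and repeat: F = (0.82988, 0.20240), J = [[25.74880, -12.09968], [-1.000, 5.098]].
Δ = (-0.056, -0.051), so (x, y)₂ = (2.239, 2.498).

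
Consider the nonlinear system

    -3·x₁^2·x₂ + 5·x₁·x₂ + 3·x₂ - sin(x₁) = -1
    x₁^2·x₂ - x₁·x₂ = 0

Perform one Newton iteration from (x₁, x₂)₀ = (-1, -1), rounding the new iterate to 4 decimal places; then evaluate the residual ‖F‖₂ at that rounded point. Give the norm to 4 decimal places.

2.0179

At (-1, -1): F = (6.841471, -2.0000).
Jacobian J = [[-6·x₁·x₂ + 5·x₂ - cos(x₁), -3·x₁^2 + 5·x₁ + 3], [2·x₁·x₂ - x₂, x₁^2 - x₁]].
At the point, J = [[-11.540302, -5.0000], [3.0000, 2.0000]] (det J = -8.080605).
Solving J·Δ = −F gives Δ = (0.4558, 0.3163).
Then the next iterate is (x₁, x₂)₁ = (-0.5442, -0.6837).
Re-evaluating at (-0.5442, -0.6837): F = (1.934422, -0.574550), so ‖F‖₂ = 2.0179.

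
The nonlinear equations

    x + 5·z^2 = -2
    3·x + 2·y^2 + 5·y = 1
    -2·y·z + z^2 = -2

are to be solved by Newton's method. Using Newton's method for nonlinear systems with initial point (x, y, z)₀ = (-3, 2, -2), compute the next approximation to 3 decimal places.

At (-3, 2, -2): F = (19.000, 8.000, 14.000).
Jacobian J = [[1, 0, 10·z], [3, 4·y + 5, 0], [0, -2·z, -2·y + 2·z]].
At the point, J = [[1.000, 0.000, -20.000], [3.000, 13.000, 0.000], [0.000, 4.000, -8.000]] (det J = -344.000).
Solving J·Δ = −F gives Δ = (2.977, -1.302, 1.099).
Then the next iterate is (x, y, z)₁ = (-0.023, 0.698, -0.901).

(-0.023, 0.698, -0.901)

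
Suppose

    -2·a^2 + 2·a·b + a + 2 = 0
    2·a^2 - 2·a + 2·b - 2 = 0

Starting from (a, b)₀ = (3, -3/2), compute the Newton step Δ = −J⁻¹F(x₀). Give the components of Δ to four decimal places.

At (3, -3/2): F = (-22.0000, 7.0000).
Jacobian J = [[-4·a + 2·b + 1, 2·a], [4·a - 2, 2]].
At the point, J = [[-14.0000, 6.0000], [10.0000, 2.0000]] (det J = -88.0000).
Solving J·Δ = −F gives Δ = (-0.9773, 1.3864).

(-0.9773, 1.3864)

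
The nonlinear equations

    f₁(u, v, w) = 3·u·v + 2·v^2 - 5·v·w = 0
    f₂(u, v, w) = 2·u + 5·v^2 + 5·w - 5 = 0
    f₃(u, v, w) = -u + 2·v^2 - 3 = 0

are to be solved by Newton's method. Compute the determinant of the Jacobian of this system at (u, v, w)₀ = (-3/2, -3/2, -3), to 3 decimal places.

-360.000

J = [[3·v, 3·u + 4·v - 5·w, -5·v], [2, 10·v, 5], [-1, 4·v, 0]].
At the point, J = [[-4.500, 4.500, 7.500], [2.000, -15.000, 5.000], [-1.000, -6.000, 0.000]].
det J = -360.000.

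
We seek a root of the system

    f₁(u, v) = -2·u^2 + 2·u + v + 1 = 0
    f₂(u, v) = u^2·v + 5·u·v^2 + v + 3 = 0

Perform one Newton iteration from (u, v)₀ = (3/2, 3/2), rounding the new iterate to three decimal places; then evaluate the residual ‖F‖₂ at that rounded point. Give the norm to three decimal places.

6.898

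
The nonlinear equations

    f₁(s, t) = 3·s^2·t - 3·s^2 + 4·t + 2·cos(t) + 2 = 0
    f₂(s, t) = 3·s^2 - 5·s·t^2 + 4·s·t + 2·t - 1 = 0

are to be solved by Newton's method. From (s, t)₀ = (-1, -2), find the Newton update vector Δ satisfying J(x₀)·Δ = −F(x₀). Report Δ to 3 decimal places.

At (-1, -2): F = (-15.83229, 26.000).
Jacobian J = [[6·s·t - 6·s, 3·s^2 - 2·sin(t) + 4], [6·s - 5·t^2 + 4·t, -10·s·t + 4·s + 2]].
At the point, J = [[18.000, 8.81859], [-34.000, -22.000]] (det J = -96.16777).
Solving J·Δ = −F gives Δ = (1.238, -0.731).

(1.238, -0.731)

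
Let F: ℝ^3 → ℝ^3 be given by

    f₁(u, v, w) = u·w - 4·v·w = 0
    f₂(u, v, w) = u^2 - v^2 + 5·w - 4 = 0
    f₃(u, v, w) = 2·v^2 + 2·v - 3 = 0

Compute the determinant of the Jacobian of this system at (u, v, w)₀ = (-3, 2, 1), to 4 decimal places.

J = [[w, -4·w, u - 4·v], [2·u, -2·v, 5], [0, 4·v + 2, 0]].
At the point, J = [[1.0000, -4.0000, -11.0000], [-6.0000, -4.0000, 5.0000], [0.0000, 10.0000, 0.0000]].
det J = 610.0000.

610.0000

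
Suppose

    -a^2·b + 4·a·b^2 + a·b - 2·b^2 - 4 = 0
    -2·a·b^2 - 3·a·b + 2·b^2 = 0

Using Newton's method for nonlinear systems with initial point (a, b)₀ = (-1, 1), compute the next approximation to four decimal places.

At (-1, 1): F = (-12.0000, 7.0000).
Jacobian J = [[-2·a·b + 4·b^2 + b, -a^2 + 8·a·b + a - 4·b], [-2·b^2 - 3·b, -4·a·b - 3·a + 4·b]].
At the point, J = [[7.0000, -14.0000], [-5.0000, 11.0000]] (det J = 7.0000).
Solving J·Δ = −F gives Δ = (4.8571, 1.5714).
Then the next iterate is (a, b)₁ = (3.8571, 2.5714).

(3.8571, 2.5714)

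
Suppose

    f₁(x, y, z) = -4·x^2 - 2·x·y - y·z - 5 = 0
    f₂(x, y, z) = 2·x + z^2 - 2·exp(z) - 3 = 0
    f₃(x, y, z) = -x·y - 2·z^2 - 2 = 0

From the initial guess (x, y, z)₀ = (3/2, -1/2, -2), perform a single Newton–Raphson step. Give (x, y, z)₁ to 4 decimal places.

(0.6502, -4.4150, -1.5247)

At (3/2, -1/2, -2): F = (-13.5000, 3.729329, -9.2500).
Jacobian J = [[-8·x - 2·y, -2·x - z, -y], [2, 0, 2·z - 2·exp(z)], [-y, -x, -4·z]].
At the point, J = [[-11.0000, -1.0000, 0.5000], [2.0000, 0.0000, -4.270671], [0.5000, -1.5000, 8.0000]] (det J = 87.101400).
Solving J·Δ = −F gives Δ = (-0.8498, -3.9150, 0.4753).
Then the next iterate is (x, y, z)₁ = (0.6502, -4.4150, -1.5247).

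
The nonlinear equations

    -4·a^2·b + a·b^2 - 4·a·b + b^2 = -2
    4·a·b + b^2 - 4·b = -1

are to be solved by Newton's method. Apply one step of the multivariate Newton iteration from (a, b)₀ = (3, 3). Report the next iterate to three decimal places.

At (3, 3): F = (-106.000, 34.000).
Jacobian J = [[-8·a·b + b^2 - 4·b, -4·a^2 + 2·a·b - 4·a + 2·b], [4·b, 4·a + 2·b - 4]].
At the point, J = [[-75.000, -24.000], [12.000, 14.000]] (det J = -762.000).
Solving J·Δ = −F gives Δ = (-0.877, -1.677).
Then the next iterate is (a, b)₁ = (2.123, 1.323).

(2.123, 1.323)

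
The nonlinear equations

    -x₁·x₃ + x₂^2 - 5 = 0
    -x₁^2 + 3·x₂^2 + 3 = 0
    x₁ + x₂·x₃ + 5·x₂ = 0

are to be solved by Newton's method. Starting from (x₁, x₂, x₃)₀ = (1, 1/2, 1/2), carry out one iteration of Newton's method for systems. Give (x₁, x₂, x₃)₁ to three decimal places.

At (1, 1/2, 1/2): F = (-5.250, 2.750, 3.750).
Jacobian J = [[-x₃, 2·x₂, -x₁], [-2·x₁, 6·x₂, 0], [1, x₃ + 5, x₂]].
At the point, J = [[-0.500, 1.000, -1.000], [-2.000, 3.000, 0.000], [1.000, 5.500, 0.500]] (det J = 14.250).
Solving J·Δ = −F gives Δ = (0.921, -0.303, -6.013).
Then the next iterate is (x₁, x₂, x₃)₁ = (1.921, 0.197, -5.513).

(1.921, 0.197, -5.513)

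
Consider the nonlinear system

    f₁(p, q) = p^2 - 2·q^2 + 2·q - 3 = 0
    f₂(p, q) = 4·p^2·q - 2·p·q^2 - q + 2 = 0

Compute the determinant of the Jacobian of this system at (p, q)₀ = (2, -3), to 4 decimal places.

J = [[2·p, -4·q + 2], [8·p·q - 2·q^2, 4·p^2 - 4·p·q - 1]].
At the point, J = [[4.0000, 14.0000], [-66.0000, 39.0000]].
det J = 1080.0000.

1080.0000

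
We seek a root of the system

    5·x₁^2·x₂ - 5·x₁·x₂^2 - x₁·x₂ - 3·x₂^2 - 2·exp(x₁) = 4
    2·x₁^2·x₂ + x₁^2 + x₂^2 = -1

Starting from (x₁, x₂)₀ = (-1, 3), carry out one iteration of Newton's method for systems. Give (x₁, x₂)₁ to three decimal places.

(-1.148, 0.616)

At (-1, 3): F = (31.26424, 17.000).
Jacobian J = [[10·x₁·x₂ - 5·x₂^2 - x₂ - 2·exp(x₁), 5·x₁^2 - 10·x₁·x₂ - x₁ - 6·x₂], [4·x₁·x₂ + 2·x₁, 2·x₁^2 + 2·x₂]].
At the point, J = [[-78.73576, 18.000], [-14.000, 8.000]] (det J = -377.88607).
Solving J·Δ = −F gives Δ = (-0.148, -2.384).
Then the next iterate is (x₁, x₂)₁ = (-1.148, 0.616).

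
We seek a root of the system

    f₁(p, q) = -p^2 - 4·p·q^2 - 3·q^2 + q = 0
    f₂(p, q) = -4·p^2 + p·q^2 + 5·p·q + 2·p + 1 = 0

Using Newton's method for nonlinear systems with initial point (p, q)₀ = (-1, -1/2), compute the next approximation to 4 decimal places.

(0.2500, 1.2344)

At (-1, -1/2): F = (-1.2500, -2.7500).
Jacobian J = [[-2·p - 4·q^2, -8·p·q - 6·q + 1], [-8·p + q^2 + 5·q + 2, 2·p·q + 5·p]].
At the point, J = [[1.0000, 0.0000], [7.7500, -4.0000]] (det J = -4.0000).
Solving J·Δ = −F gives Δ = (1.2500, 1.7344).
Then the next iterate is (p, q)₁ = (0.2500, 1.2344).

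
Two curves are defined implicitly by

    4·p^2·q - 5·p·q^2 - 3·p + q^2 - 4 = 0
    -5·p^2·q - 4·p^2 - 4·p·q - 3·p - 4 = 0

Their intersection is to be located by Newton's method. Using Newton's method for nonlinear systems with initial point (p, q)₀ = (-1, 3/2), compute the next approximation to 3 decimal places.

At (-1, 3/2): F = (18.500, -6.500).
Jacobian J = [[8·p·q - 5·q^2 - 3, 4·p^2 - 10·p·q + 2·q], [-10·p·q - 8·p - 4·q - 3, -5·p^2 - 4·p]].
At the point, J = [[-26.250, 22.000], [14.000, -1.000]] (det J = -281.750).
Solving J·Δ = −F gives Δ = (0.442, -0.314).
Then the next iterate is (p, q)₁ = (-0.558, 1.186).

(-0.558, 1.186)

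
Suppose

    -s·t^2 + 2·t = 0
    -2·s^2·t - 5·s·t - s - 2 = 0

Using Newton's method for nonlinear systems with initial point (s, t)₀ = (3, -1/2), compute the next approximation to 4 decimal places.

(3.0085, -0.1496)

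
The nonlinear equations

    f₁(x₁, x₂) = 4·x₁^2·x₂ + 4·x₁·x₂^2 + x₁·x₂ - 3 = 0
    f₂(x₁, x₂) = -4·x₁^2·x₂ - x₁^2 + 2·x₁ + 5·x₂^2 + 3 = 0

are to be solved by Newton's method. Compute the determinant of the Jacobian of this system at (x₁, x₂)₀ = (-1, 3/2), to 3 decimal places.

127.500

J = [[8·x₁·x₂ + 4·x₂^2 + x₂, 4·x₁^2 + 8·x₁·x₂ + x₁], [-8·x₁·x₂ - 2·x₁ + 2, -4·x₁^2 + 10·x₂]].
At the point, J = [[-1.500, -9.000], [16.000, 11.000]].
det J = 127.500.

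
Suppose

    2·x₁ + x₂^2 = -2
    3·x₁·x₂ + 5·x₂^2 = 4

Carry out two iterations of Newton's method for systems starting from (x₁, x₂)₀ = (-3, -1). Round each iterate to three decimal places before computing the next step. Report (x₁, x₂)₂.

At (-3, -1): F = (-3.000, 10.000).
Jacobian J = [[2, 2·x₂], [3·x₂, 3·x₁ + 10·x₂]].
At the point, J = [[2.000, -2.000], [-3.000, -19.000]] (det J = -44.000).
Solving J·Δ = −F gives Δ = (1.750, 0.250).
Then the next iterate is (x₁, x₂)₁ = (-1.250, -0.750).
Round to (-1.250, -0.750) and repeat: F = (0.06250, 1.625), J = [[2.000, -1.500], [-2.250, -11.250]].
Δ = (0.067, 0.131), so (x₁, x₂)₂ = (-1.183, -0.619).

(-1.183, -0.619)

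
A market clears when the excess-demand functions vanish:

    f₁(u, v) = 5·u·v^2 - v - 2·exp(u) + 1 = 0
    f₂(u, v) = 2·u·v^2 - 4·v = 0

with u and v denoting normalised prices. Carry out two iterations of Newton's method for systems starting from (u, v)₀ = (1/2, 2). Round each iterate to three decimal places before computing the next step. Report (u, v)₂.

(-0.531, -0.432)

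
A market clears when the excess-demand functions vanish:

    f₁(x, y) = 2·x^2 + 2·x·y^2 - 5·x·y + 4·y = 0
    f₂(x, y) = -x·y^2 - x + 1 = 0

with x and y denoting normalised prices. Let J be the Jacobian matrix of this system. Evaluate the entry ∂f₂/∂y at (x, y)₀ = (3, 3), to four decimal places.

∂f₂/∂y = -2·x·y.
At (3, 3) this is -18.0000.

-18.0000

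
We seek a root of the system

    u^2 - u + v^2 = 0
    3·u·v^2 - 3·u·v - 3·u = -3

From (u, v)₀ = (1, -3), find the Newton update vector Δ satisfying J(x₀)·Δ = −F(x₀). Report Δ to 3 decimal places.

At (1, -3): F = (9.000, 36.000).
Jacobian J = [[2·u - 1, 2·v], [3·v^2 - 3·v - 3, 6·u·v - 3·u]].
At the point, J = [[1.000, -6.000], [33.000, -21.000]] (det J = 177.000).
Solving J·Δ = −F gives Δ = (-0.153, 1.475).

(-0.153, 1.475)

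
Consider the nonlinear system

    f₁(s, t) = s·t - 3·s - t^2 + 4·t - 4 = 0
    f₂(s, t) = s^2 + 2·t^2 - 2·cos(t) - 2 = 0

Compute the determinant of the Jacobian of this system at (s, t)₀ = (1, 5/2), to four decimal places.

J = [[t - 3, s - 2·t + 4], [2·s, 4·t + 2·sin(t)]].
At the point, J = [[-0.5000, 0.0000], [2.0000, 11.196944]].
det J = -5.5985.

-5.5985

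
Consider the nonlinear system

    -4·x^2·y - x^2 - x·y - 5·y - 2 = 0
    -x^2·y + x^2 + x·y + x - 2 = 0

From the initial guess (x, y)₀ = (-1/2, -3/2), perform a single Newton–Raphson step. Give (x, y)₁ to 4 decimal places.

At (-1/2, -3/2): F = (6.0000, -1.1250).
Jacobian J = [[-8·x·y - 2·x - y, -4·x^2 - x - 5], [-2·x·y + 2·x + y + 1, -x^2 + x]].
At the point, J = [[-3.5000, -5.5000], [-3.0000, -0.7500]] (det J = -13.8750).
Solving J·Δ = −F gives Δ = (-0.7703, 1.5811).
Then the next iterate is (x, y)₁ = (-1.2703, 0.0811).

(-1.2703, 0.0811)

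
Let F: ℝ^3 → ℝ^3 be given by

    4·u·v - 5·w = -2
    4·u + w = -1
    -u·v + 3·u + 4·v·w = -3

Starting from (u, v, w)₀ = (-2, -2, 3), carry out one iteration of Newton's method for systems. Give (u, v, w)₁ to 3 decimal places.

(-0.401, -1.726, 0.603)

At (-2, -2, 3): F = (3.000, -4.000, -31.000).
Jacobian J = [[4·v, 4·u, -5], [4, 0, 1], [-v + 3, -u + 4·w, 4·v]].
At the point, J = [[-8.000, -8.000, -5.000], [4.000, 0.000, 1.000], [5.000, 14.000, -8.000]] (det J = -464.000).
Solving J·Δ = −F gives Δ = (1.599, 0.274, -2.397).
Then the next iterate is (u, v, w)₁ = (-0.401, -1.726, 0.603).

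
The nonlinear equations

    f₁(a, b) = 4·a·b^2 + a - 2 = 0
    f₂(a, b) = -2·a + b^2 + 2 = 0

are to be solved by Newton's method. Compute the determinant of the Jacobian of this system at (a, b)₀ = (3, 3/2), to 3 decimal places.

102.000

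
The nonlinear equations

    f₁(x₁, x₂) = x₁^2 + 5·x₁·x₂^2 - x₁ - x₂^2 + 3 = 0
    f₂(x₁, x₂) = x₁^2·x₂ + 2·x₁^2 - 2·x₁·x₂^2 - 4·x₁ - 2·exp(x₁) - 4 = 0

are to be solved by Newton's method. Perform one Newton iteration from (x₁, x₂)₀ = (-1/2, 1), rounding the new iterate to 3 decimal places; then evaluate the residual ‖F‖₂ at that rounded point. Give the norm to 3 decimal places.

At (-1/2, 1): F = (0.250, -1.46306).
Jacobian J = [[2·x₁ + 5·x₂^2 - 1, 10·x₁·x₂ - 2·x₂], [2·x₁·x₂ + 4·x₁ - 2·x₂^2 - 2·exp(x₁) - 4, x₁^2 - 4·x₁·x₂]].
At the point, J = [[3.000, -7.000], [-10.21306, 2.250]] (det J = -64.74143).
Solving J·Δ = −F gives Δ = (-0.150, -0.028).
Then the next iterate is (x₁, x₂)₁ = (-0.650, 0.972).
Re-evaluating at (-0.650, 0.972): F = (0.05717, 0.03980), so ‖F‖₂ = 0.070.

0.070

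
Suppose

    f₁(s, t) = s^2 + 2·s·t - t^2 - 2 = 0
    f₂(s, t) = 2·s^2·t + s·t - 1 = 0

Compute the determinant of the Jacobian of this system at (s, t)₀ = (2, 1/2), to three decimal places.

J = [[2·s + 2·t, 2·s - 2·t], [4·s·t + t, 2·s^2 + s]].
At the point, J = [[5.000, 3.000], [4.500, 10.000]].
det J = 36.500.

36.500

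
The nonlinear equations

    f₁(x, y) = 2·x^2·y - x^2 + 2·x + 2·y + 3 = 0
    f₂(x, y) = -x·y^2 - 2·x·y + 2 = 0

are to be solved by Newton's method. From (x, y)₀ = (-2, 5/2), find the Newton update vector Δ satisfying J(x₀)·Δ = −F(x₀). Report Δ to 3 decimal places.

(0.419, -1.413)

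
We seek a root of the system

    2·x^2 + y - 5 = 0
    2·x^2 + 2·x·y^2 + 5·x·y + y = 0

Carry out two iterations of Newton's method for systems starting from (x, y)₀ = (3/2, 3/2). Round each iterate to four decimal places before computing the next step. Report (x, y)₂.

At (3/2, 3/2): F = (1.0000, 24.0000).
Jacobian J = [[4·x, 1], [4·x + 2·y^2 + 5·y, 4·x·y + 5·x + 1]].
At the point, J = [[6.0000, 1.0000], [18.0000, 17.5000]] (det J = 87.0000).
Solving J·Δ = −F gives Δ = (0.0747, -1.4483).
Then the next iterate is (x, y)₁ = (1.5747, 0.0517).
Round to (1.5747, 0.0517) and repeat: F = (0.011060, 5.426538), J = [[6.2988, 1.0000], [6.562646, 9.199148]].
Δ = (0.1036, -0.6638), so (x, y)₂ = (1.6783, -0.6121).

(1.6783, -0.6121)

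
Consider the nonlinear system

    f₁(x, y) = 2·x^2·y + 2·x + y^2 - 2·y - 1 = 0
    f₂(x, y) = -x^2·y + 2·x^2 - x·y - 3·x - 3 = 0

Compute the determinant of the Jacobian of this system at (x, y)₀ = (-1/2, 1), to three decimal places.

2.500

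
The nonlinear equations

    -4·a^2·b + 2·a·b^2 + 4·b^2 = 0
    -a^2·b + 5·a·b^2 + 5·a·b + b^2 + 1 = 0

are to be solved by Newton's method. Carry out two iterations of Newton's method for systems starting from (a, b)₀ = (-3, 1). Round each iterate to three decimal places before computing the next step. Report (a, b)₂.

(-1.741, 0.259)

At (-3, 1): F = (-38.000, -37.000).
Jacobian J = [[-8·a·b + 2·b^2, -4·a^2 + 4·a·b + 8·b], [-2·a·b + 5·b^2 + 5·b, -a^2 + 10·a·b + 5·a + 2·b]].
At the point, J = [[26.000, -40.000], [16.000, -52.000]] (det J = -712.000).
Solving J·Δ = −F gives Δ = (0.697, -0.497).
Then the next iterate is (a, b)₁ = (-2.303, 0.503).
Round to (-2.303, 0.503) and repeat: F = (-10.82459, -10.12025), J = [[9.77329, -21.82487], [6.09686, -27.39690]].
Δ = (0.562, -0.244), so (a, b)₂ = (-1.741, 0.259).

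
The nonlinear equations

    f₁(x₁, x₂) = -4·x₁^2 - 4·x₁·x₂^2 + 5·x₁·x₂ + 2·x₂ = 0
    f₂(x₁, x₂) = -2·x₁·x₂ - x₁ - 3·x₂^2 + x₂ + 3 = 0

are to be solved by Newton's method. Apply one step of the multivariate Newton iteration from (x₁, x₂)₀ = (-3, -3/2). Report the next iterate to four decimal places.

(-1.2420, -1.0166)

At (-3, -3/2): F = (10.5000, -11.2500).
Jacobian J = [[-8·x₁ - 4·x₂^2 + 5·x₂, -8·x₁·x₂ + 5·x₁ + 2], [-2·x₂ - 1, -2·x₁ - 6·x₂ + 1]].
At the point, J = [[7.5000, -49.0000], [2.0000, 16.0000]] (det J = 218.0000).
Solving J·Δ = −F gives Δ = (1.7580, 0.4834).
Then the next iterate is (x₁, x₂)₁ = (-1.2420, -1.0166).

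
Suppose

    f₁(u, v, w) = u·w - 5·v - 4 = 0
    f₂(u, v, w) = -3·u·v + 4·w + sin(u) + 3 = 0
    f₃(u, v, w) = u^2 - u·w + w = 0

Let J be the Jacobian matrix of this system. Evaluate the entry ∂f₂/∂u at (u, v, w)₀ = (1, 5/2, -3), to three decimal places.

-6.960

∂f₂/∂u = -3·v + cos(u).
At (1, 5/2, -3) this is -6.960.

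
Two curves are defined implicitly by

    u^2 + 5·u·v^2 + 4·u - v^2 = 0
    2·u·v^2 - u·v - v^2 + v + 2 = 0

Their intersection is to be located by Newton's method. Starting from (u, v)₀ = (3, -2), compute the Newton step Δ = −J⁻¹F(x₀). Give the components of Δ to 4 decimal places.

(-2.3800, 0.1000)

At (3, -2): F = (77.0000, 26.0000).
Jacobian J = [[2·u + 5·v^2 + 4, 10·u·v - 2·v], [2·v^2 - v, 4·u·v - u - 2·v + 1]].
At the point, J = [[30.0000, -56.0000], [10.0000, -22.0000]] (det J = -100.0000).
Solving J·Δ = −F gives Δ = (-2.3800, 0.1000).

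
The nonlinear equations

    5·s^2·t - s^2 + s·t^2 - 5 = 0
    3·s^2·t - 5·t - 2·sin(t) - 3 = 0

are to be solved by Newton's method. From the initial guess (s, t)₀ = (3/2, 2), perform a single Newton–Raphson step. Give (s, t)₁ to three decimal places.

At (3/2, 2): F = (21.250, -1.31859).
Jacobian J = [[10·s·t - 2·s + t^2, 5·s^2 + 2·s·t], [6·s·t, 3·s^2 - 2·cos(t) - 5]].
At the point, J = [[31.000, 17.250], [18.000, 2.58229]] (det J = -230.44890).
Solving J·Δ = −F gives Δ = (0.337, -1.837).
Then the next iterate is (s, t)₁ = (1.837, 0.163).

(1.837, 0.163)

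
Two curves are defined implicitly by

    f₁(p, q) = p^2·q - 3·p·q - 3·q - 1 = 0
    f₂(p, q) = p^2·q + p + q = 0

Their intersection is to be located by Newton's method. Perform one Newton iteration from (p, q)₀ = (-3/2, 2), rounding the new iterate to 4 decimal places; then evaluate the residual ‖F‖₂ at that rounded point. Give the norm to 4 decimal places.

1.0803

At (-3/2, 2): F = (6.5000, 5.0000).
Jacobian J = [[2·p·q - 3·q, p^2 - 3·p - 3], [2·p·q + 1, p^2 + 1]].
At the point, J = [[-12.0000, 3.7500], [-5.0000, 3.2500]] (det J = -20.2500).
Solving J·Δ = −F gives Δ = (0.1173, -1.3580).
Then the next iterate is (p, q)₁ = (-1.3827, 0.6420).
Re-evaluating at (-1.3827, 0.6420): F = (0.964494, 0.486714), so ‖F‖₂ = 1.0803.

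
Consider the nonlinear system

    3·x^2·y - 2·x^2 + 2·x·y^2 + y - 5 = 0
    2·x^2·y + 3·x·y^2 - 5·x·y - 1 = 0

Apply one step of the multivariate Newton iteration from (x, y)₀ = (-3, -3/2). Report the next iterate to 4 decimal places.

(-1.7079, -1.0153)

At (-3, -3/2): F = (-78.5000, -70.7500).
Jacobian J = [[6·x·y - 4·x + 2·y^2, 3·x^2 + 4·x·y + 1], [4·x·y + 3·y^2 - 5·y, 2·x^2 + 6·x·y - 5·x]].
At the point, J = [[43.5000, 46.0000], [32.2500, 60.0000]] (det J = 1126.5000).
Solving J·Δ = −F gives Δ = (1.2921, 0.4847).
Then the next iterate is (x, y)₁ = (-1.7079, -1.0153).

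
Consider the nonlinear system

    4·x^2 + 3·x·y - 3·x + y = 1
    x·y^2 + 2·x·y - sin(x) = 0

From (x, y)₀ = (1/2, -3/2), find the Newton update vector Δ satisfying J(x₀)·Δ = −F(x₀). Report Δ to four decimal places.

(-0.8182, 0.9545)

At (1/2, -3/2): F = (-5.2500, -0.854426).
Jacobian J = [[8·x + 3·y - 3, 3·x + 1], [y^2 + 2·y - cos(x), 2·x·y + 2·x]].
At the point, J = [[-3.5000, 2.5000], [-1.627583, -0.5000]] (det J = 5.818956).
Solving J·Δ = −F gives Δ = (-0.8182, 0.9545).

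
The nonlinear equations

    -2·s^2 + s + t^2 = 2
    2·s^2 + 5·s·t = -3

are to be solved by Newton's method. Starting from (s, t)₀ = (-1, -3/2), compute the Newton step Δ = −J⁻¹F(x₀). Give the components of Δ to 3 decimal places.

At (-1, -3/2): F = (-2.750, 12.500).
Jacobian J = [[-4·s + 1, 2·t], [4·s + 5·t, 5·s]].
At the point, J = [[5.000, -3.000], [-11.500, -5.000]] (det J = -59.500).
Solving J·Δ = −F gives Δ = (0.861, 0.519).

(0.861, 0.519)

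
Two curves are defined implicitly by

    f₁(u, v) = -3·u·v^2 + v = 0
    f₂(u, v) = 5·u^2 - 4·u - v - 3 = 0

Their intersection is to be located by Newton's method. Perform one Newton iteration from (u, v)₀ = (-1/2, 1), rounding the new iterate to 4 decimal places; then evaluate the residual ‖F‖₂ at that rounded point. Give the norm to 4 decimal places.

At (-1/2, 1): F = (2.5000, -0.7500).
Jacobian J = [[-3·v^2, -6·u·v + 1], [10·u - 4, -1]].
At the point, J = [[-3.0000, 4.0000], [-9.0000, -1.0000]] (det J = 39.0000).
Solving J·Δ = −F gives Δ = (-0.0128, -0.6346).
Then the next iterate is (u, v)₁ = (-0.5128, 0.3654).
Re-evaluating at (-0.5128, 0.3654): F = (0.570803, 0.000619), so ‖F‖₂ = 0.5708.

0.5708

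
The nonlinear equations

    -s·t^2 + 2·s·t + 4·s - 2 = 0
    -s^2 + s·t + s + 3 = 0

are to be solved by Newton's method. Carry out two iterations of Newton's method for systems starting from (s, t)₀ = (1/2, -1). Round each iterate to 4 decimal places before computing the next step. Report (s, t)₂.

At (1/2, -1): F = (-1.5000, 2.7500).
Jacobian J = [[-t^2 + 2·t + 4, -2·s·t + 2·s], [-2·s + t + 1, s]].
At the point, J = [[1.0000, 2.0000], [-1.0000, 0.5000]] (det J = 2.5000).
Solving J·Δ = −F gives Δ = (2.5000, -0.5000).
Then the next iterate is (s, t)₁ = (3.0000, -1.5000).
Round to (3.0000, -1.5000) and repeat: F = (-5.7500, -7.5000), J = [[-1.2500, 15.0000], [-6.5000, 3.0000]].
Δ = (-1.0160, 0.2987), so (s, t)₂ = (1.9840, -1.2013).

(1.9840, -1.2013)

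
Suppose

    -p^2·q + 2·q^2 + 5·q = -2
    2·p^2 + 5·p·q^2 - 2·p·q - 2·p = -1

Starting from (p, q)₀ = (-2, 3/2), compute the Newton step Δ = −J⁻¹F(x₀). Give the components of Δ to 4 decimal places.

(-1.2765, -0.0487)

At (-2, 3/2): F = (8.0000, -3.5000).
Jacobian J = [[-2·p·q, -p^2 + 4·q + 5], [4·p + 5·q^2 - 2·q - 2, 10·p·q - 2·p]].
At the point, J = [[6.0000, 7.0000], [-1.7500, -26.0000]] (det J = -143.7500).
Solving J·Δ = −F gives Δ = (-1.2765, -0.0487).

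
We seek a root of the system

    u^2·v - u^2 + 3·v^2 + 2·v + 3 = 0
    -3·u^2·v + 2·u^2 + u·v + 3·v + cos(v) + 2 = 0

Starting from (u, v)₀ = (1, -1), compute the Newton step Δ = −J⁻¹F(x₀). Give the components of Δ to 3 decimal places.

(-0.729, 1.638)

At (1, -1): F = (2.000, 3.54030).
Jacobian J = [[2·u·v - 2·u, u^2 + 6·v + 2], [-6·u·v + 4·u + v, -3·u^2 + u - sin(v) + 3]].
At the point, J = [[-4.000, -3.000], [9.000, 1.84147]] (det J = 19.63412).
Solving J·Δ = −F gives Δ = (-0.729, 1.638).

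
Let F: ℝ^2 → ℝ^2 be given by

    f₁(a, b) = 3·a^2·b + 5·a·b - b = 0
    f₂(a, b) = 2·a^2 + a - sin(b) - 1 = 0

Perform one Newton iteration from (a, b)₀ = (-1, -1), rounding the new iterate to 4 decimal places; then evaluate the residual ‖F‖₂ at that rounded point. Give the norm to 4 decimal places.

0.3131

At (-1, -1): F = (3.0000, 0.841471).
Jacobian J = [[6·a·b + 5·b, 3·a^2 + 5·a - 1], [4·a + 1, -cos(b)]].
At the point, J = [[1.0000, -3.0000], [-3.0000, -0.540302]] (det J = -9.540302).
Solving J·Δ = −F gives Δ = (0.0947, 1.0316).
Then the next iterate is (a, b)₁ = (-0.9053, 0.0316).
Re-evaluating at (-0.9053, 0.0316): F = (-0.096942, -0.297759), so ‖F‖₂ = 0.3131.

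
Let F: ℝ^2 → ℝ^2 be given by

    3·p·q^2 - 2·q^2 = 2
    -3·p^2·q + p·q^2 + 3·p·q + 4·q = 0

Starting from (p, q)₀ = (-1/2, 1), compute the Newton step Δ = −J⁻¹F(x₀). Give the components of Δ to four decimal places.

(-0.0902, -0.8244)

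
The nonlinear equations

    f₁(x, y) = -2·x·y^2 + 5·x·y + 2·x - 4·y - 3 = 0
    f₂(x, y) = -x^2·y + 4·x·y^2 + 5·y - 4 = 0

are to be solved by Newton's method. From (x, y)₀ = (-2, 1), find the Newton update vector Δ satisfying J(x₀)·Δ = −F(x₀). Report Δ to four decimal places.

At (-2, 1): F = (-17.0000, -11.0000).
Jacobian J = [[-2·y^2 + 5·y + 2, -4·x·y + 5·x - 4], [-2·x·y + 4·y^2, -x^2 + 8·x·y + 5]].
At the point, J = [[5.0000, -6.0000], [8.0000, -15.0000]] (det J = -27.0000).
Solving J·Δ = −F gives Δ = (7.0000, 3.0000).

(7.0000, 3.0000)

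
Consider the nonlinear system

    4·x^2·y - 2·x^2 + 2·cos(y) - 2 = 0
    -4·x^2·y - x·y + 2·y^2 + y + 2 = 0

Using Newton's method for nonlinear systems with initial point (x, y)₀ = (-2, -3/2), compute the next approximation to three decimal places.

(-1.136, -1.154)

At (-2, -3/2): F = (-33.85853, 26.000).
Jacobian J = [[8·x·y - 4·x, 4·x^2 - 2·sin(y)], [-8·x·y - y, -4·x^2 - x + 4·y + 1]].
At the point, J = [[32.000, 17.99499], [-22.500, -19.000]] (det J = -203.11273).
Solving J·Δ = −F gives Δ = (0.864, 0.346).
Then the next iterate is (x, y)₁ = (-1.136, -1.154).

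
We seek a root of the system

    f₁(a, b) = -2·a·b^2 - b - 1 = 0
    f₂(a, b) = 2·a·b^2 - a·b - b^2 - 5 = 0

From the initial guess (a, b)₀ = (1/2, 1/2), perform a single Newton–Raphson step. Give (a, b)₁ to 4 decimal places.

At (1/2, 1/2): F = (-1.7500, -5.2500).
Jacobian J = [[-2·b^2, -4·a·b - 1], [2·b^2 - b, 4·a·b - a - 2·b]].
At the point, J = [[-0.5000, -2.0000], [0.0000, -0.5000]] (det J = 0.2500).
Solving J·Δ = −F gives Δ = (38.5000, -10.5000).
Then the next iterate is (a, b)₁ = (39.0000, -10.0000).

(39.0000, -10.0000)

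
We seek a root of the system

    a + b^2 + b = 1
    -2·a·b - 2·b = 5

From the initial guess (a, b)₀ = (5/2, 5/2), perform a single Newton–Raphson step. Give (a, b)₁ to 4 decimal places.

At (5/2, 5/2): F = (10.2500, -22.5000).
Jacobian J = [[1, 2·b + 1], [-2·b, -2·a - 2]].
At the point, J = [[1.0000, 6.0000], [-5.0000, -7.0000]] (det J = 23.0000).
Solving J·Δ = −F gives Δ = (-2.7500, -1.2500).
Then the next iterate is (a, b)₁ = (-0.2500, 1.2500).

(-0.2500, 1.2500)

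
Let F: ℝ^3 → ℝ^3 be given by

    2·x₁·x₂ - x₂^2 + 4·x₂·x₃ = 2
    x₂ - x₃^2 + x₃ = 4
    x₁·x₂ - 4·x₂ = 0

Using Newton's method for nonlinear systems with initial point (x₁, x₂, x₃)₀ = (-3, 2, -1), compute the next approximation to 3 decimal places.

(20.625, 6.750, -1.250)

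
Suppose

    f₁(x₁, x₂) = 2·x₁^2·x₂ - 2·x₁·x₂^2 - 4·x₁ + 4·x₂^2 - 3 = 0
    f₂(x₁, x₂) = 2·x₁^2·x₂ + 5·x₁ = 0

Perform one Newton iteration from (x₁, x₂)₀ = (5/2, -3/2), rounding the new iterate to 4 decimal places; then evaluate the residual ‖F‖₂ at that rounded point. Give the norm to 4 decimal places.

At (5/2, -3/2): F = (-34.0000, -6.2500).
Jacobian J = [[4·x₁·x₂ - 2·x₂^2 - 4, 2·x₁^2 - 4·x₁·x₂ + 8·x₂], [4·x₁·x₂ + 5, 2·x₁^2]].
At the point, J = [[-23.5000, 15.5000], [-10.0000, 12.5000]] (det J = -138.7500).
Solving J·Δ = −F gives Δ = (-2.3649, -1.3919).
Then the next iterate is (x₁, x₂)₁ = (0.1351, -2.8919).
Re-evaluating at (0.1351, -2.8919): F = (27.546671, 0.569934), so ‖F‖₂ = 27.5526.

27.5526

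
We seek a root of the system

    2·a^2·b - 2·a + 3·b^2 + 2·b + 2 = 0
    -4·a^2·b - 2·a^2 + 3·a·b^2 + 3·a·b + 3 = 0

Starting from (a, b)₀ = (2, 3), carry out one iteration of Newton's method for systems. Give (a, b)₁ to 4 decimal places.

(1.2067, 1.6590)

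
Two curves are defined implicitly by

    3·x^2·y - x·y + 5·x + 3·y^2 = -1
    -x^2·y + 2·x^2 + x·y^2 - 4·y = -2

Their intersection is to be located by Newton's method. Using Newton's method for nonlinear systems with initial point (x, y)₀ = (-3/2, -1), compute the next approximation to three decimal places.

(-1.081, 1.431)

At (-3/2, -1): F = (-11.750, 11.250).
Jacobian J = [[6·x·y - y + 5, 3·x^2 - x + 6·y], [-2·x·y + 4·x + y^2, -x^2 + 2·x·y - 4]].
At the point, J = [[15.000, 2.250], [-8.000, -3.250]] (det J = -30.750).
Solving J·Δ = −F gives Δ = (0.419, 2.431).
Then the next iterate is (x, y)₁ = (-1.081, 1.431).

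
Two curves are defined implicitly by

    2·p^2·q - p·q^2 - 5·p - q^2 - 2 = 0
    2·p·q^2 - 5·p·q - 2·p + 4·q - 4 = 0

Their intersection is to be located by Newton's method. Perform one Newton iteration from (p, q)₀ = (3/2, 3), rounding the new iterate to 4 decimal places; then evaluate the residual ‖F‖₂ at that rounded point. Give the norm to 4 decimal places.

24.5850

At (3/2, 3): F = (-18.5000, 9.5000).
Jacobian J = [[4·p·q - q^2 - 5, 2·p^2 - 2·p·q - 2·q], [2·q^2 - 5·q - 2, 4·p·q - 5·p + 4]].
At the point, J = [[4.0000, -10.5000], [1.0000, 14.5000]] (det J = 68.5000).
Solving J·Δ = −F gives Δ = (2.4599, -0.8248).
Then the next iterate is (p, q)₁ = (3.9599, 2.1752).
Re-evaluating at (3.9599, 2.1752): F = (22.950545, -8.814378), so ‖F‖₂ = 24.5850.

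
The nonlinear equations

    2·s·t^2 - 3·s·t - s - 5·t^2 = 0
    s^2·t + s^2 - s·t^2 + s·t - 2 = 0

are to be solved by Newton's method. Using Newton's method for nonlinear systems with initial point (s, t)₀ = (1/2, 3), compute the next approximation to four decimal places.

(0.3587, 1.3478)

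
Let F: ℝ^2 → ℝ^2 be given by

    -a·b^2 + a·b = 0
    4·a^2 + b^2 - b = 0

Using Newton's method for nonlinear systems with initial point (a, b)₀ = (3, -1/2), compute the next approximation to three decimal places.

At (3, -1/2): F = (-2.250, 36.750).
Jacobian J = [[-b^2 + b, -2·a·b + a], [8·a, 2·b - 1]].
At the point, J = [[-0.750, 6.000], [24.000, -2.000]] (det J = -142.500).
Solving J·Δ = −F gives Δ = (-1.516, 0.186).
Then the next iterate is (a, b)₁ = (1.484, -0.314).

(1.484, -0.314)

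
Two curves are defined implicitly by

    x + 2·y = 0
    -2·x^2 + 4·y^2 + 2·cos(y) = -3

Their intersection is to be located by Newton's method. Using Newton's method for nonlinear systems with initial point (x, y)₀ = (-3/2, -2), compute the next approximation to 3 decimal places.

At (-3/2, -2): F = (-5.500, 13.66771).
Jacobian J = [[1, 2], [-4·x, 8·y - 2·sin(y)]].
At the point, J = [[1.000, 2.000], [6.000, -14.18141]] (det J = -26.18141).
Solving J·Δ = −F gives Δ = (1.935, 1.782).
Then the next iterate is (x, y)₁ = (0.435, -0.218).

(0.435, -0.218)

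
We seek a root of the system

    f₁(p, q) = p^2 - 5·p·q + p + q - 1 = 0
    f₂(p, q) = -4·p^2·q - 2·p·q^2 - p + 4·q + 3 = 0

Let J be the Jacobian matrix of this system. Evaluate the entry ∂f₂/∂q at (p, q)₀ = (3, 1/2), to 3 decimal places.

∂f₂/∂q = -4·p^2 - 4·p·q + 4.
At (3, 1/2) this is -38.000.

-38.000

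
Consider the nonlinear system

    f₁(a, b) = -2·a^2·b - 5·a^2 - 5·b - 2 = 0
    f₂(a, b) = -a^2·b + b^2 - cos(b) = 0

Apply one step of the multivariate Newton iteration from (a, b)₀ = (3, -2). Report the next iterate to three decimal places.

At (3, -2): F = (-1.000, 22.41615).
Jacobian J = [[-4·a·b - 10·a, -2·a^2 - 5], [-2·a·b, -a^2 + 2·b + sin(b)]].
At the point, J = [[-6.000, -23.000], [12.000, -13.90930]] (det J = 359.45578).
Solving J·Δ = −F gives Δ = (-1.473, 0.341).
Then the next iterate is (a, b)₁ = (1.527, -1.659).

(1.527, -1.659)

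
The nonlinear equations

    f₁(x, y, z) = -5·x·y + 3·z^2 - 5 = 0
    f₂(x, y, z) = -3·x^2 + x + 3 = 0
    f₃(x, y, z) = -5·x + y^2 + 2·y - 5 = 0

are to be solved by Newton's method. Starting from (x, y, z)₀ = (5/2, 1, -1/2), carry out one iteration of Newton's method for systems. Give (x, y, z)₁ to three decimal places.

At (5/2, 1, -1/2): F = (-16.750, -13.250, -14.500).
Jacobian J = [[-5·y, -5·x, 6·z], [-6·x + 1, 0, 0], [-5, 2·y + 2, 0]].
At the point, J = [[-5.000, -12.500, -3.000], [-14.000, 0.000, 0.000], [-5.000, 4.000, 0.000]] (det J = 168.000).
Solving J·Δ = −F gives Δ = (-0.946, 2.442, -14.181).
Then the next iterate is (x, y, z)₁ = (1.554, 3.442, -14.681).

(1.554, 3.442, -14.681)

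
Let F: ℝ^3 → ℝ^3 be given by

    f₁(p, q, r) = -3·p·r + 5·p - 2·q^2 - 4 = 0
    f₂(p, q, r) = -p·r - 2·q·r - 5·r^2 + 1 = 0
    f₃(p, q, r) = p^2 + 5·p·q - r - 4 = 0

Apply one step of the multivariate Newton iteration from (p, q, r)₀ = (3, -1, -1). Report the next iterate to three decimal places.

(0.818, -0.228, -0.596)

At (3, -1, -1): F = (18.000, -3.000, -9.000).
Jacobian J = [[-3·r + 5, -4·q, -3·p], [-r, -2·r, -p - 2·q - 10·r], [2·p + 5·q, 5·p, -1]].
At the point, J = [[8.000, 4.000, -9.000], [1.000, 2.000, 9.000], [1.000, 15.000, -1.000]] (det J = -1173.000).
Solving J·Δ = −F gives Δ = (-2.182, 0.772, 0.404).
Then the next iterate is (p, q, r)₁ = (0.818, -0.228, -0.596).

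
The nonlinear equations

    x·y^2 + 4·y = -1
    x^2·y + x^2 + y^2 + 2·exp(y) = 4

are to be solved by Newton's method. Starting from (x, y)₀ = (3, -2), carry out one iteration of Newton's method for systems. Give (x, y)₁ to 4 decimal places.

(1.3846, -2.1827)

At (3, -2): F = (5.0000, -8.729329).
Jacobian J = [[y^2, 2·x·y + 4], [2·x·y + 2·x, x^2 + 2·y + 2·exp(y)]].
At the point, J = [[4.0000, -8.0000], [-6.0000, 5.270671]] (det J = -26.917318).
Solving J·Δ = −F gives Δ = (-1.6154, -0.1827).
Then the next iterate is (x, y)₁ = (1.3846, -2.1827).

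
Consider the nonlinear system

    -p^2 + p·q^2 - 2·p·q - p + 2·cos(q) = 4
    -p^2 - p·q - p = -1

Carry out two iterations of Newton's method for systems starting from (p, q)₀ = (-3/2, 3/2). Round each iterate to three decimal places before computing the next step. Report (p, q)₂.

At (-3/2, 3/2): F = (-3.48353, 2.500).
Jacobian J = [[-2·p + q^2 - 2·q - 1, 2·p·q - 2·p - 2·sin(q)], [-2·p - q - 1, -p]].
At the point, J = [[1.250, -3.49499], [0.500, 1.500]] (det J = 3.62249).
Solving J·Δ = −F gives Δ = (-0.970, -1.343).
Then the next iterate is (p, q)₁ = (-2.470, 0.157).
Round to (-2.470, 0.157) and repeat: F = (-4.94080, -2.24311), J = [[3.65065, 3.85171], [3.783, 2.470]].
Δ = (-0.642, 1.891), so (p, q)₂ = (-3.112, 2.048).

(-3.112, 2.048)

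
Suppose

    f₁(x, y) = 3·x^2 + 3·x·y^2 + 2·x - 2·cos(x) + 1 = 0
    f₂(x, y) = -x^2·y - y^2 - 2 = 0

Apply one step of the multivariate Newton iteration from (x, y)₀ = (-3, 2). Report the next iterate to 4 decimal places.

At (-3, 2): F = (-12.020015, -24.0000).
Jacobian J = [[6·x + 3·y^2 + 2·sin(x) + 2, 6·x·y], [-2·x·y, -x^2 - 2·y]].
At the point, J = [[-4.282240, -36.0000], [12.0000, -13.0000]] (det J = 487.669120).
Solving J·Δ = −F gives Δ = (1.4513, -0.5065).
Then the next iterate is (x, y)₁ = (-1.5487, 1.4935).

(-1.5487, 1.4935)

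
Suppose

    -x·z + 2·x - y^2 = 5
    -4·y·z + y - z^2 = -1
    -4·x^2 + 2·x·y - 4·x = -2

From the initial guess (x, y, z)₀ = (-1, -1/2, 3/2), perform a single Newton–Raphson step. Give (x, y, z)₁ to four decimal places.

(-2.9091, -1.8636, 9.5682)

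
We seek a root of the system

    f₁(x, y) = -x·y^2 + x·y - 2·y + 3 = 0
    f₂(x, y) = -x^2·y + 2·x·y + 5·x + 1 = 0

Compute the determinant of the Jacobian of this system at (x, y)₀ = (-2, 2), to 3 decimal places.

-52.000

J = [[-y^2 + y, -2·x·y + x - 2], [-2·x·y + 2·y + 5, -x^2 + 2·x]].
At the point, J = [[-2.000, 4.000], [17.000, -8.000]].
det J = -52.000.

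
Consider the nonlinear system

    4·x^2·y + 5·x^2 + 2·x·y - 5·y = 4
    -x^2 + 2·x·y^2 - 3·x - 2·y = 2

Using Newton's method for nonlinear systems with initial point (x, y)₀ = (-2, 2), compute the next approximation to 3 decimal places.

(-1.501, 1.139)

At (-2, 2): F = (30.000, -20.000).
Jacobian J = [[8·x·y + 10·x + 2·y, 4·x^2 + 2·x - 5], [-2·x + 2·y^2 - 3, 4·x·y - 2]].
At the point, J = [[-48.000, 7.000], [9.000, -18.000]] (det J = 801.000).
Solving J·Δ = −F gives Δ = (0.499, -0.861).
Then the next iterate is (x, y)₁ = (-1.501, 1.139).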